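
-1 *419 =-419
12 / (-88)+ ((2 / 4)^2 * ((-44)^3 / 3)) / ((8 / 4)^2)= -1774.80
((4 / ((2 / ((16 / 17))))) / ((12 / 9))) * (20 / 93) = 160 / 527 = 0.30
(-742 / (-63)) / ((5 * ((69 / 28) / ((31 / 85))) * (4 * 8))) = 11501 / 1055700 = 0.01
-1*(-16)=16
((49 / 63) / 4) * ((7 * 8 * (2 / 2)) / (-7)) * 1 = -1.56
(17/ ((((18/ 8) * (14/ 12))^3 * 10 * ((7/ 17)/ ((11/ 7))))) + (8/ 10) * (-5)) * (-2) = 16523912/ 2268945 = 7.28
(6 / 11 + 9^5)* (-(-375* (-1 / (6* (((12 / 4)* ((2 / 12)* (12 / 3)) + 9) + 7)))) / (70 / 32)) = -21651500 / 231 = -93729.44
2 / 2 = 1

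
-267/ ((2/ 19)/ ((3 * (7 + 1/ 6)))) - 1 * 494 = -220115/ 4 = -55028.75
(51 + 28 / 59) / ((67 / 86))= 261182 / 3953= 66.07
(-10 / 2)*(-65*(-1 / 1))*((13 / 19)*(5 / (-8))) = 21125 / 152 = 138.98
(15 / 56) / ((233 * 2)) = 15 / 26096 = 0.00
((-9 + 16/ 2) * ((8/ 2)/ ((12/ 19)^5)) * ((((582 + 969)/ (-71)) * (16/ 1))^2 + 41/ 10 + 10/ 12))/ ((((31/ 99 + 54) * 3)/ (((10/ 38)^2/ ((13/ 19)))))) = -1742472185156065/ 576849776256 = -3020.67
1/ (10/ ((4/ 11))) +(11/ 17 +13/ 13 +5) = 6249/ 935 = 6.68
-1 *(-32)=32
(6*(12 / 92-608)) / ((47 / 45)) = -3774870 / 1081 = -3492.02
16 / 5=3.20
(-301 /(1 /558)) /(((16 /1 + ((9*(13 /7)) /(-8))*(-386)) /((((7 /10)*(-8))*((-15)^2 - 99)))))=16591563072 /115145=144092.78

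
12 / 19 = 0.63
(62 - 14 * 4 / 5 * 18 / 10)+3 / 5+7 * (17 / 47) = 52842 / 1175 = 44.97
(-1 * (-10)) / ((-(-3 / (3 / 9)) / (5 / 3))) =50 / 27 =1.85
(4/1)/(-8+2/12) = -0.51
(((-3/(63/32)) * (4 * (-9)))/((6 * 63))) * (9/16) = 4/49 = 0.08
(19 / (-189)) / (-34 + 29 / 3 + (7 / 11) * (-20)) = 0.00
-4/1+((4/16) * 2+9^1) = 11/2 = 5.50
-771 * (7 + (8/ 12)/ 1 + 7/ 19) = -117706/ 19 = -6195.05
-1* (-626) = 626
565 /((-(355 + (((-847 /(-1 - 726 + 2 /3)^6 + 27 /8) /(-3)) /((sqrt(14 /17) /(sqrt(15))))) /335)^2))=-3780366616374766979267150288734552162420004469724258302592689965530124585227204762832536065516131420800 /843222478759331941106375827769495501198713843907756908582172867053324586485368290709209051997025444895881 - 5108756943439292988403593233290798165540126846114517151793364077401300379940716947163486894848000 * sqrt(3570) /843222478759331941106375827769495501198713843907756908582172867053324586485368290709209051997025444895881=-0.00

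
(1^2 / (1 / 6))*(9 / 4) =27 / 2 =13.50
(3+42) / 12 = 15 / 4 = 3.75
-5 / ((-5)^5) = 1 / 625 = 0.00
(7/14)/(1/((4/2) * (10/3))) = 10/3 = 3.33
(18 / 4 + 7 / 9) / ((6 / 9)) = 7.92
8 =8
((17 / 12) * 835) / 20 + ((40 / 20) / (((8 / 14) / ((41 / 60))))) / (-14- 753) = 3628997 / 61360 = 59.14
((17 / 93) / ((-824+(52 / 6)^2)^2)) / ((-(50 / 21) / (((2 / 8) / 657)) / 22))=-11781 / 10280265880000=-0.00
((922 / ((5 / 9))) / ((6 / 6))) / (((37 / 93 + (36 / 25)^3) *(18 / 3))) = 401934375 / 4917133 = 81.74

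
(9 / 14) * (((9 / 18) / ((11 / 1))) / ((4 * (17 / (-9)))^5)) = -531441 / 447811538944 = -0.00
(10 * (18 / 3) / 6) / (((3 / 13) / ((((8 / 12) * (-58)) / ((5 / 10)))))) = -30160 / 9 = -3351.11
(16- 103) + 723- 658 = -22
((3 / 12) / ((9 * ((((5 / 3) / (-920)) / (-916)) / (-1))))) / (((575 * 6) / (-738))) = 75112 / 25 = 3004.48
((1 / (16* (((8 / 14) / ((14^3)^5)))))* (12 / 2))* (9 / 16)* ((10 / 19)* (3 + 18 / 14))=2461135886754451200 / 19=129533467723918484.21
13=13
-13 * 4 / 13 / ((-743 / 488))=1952 / 743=2.63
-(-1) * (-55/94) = -55/94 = -0.59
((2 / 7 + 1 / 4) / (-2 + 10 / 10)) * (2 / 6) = -5 / 28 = -0.18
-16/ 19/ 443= -16/ 8417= -0.00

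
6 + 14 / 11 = 80 / 11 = 7.27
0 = 0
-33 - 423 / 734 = -24645 / 734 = -33.58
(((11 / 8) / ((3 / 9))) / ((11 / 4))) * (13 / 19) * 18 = 351 / 19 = 18.47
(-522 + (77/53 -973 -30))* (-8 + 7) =80748/53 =1523.55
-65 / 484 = -0.13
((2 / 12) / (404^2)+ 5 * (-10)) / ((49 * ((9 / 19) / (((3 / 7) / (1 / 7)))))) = -930331181 / 143956512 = -6.46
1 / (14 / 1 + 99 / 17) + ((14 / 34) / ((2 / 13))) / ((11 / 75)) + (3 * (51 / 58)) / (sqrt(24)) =51 * sqrt(6) / 232 + 2306383 / 126038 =18.84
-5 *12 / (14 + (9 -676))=0.09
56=56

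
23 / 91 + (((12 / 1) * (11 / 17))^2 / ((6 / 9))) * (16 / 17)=38167015 / 447083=85.37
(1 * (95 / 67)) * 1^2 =95 / 67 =1.42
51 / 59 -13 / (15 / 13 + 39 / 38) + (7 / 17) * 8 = -1949099 / 1080231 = -1.80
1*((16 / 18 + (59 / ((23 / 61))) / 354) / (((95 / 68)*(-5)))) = -0.19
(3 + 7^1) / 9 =10 / 9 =1.11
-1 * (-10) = 10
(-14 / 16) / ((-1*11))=7 / 88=0.08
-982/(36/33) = -5401/6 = -900.17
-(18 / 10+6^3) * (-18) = 19602 / 5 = 3920.40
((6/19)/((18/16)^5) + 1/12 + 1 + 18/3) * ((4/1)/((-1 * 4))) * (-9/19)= 10858159/3158028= 3.44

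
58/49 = 1.18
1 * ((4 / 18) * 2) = 4 / 9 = 0.44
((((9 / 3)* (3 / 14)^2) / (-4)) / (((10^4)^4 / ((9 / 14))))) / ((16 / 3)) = -0.00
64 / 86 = 32 / 43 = 0.74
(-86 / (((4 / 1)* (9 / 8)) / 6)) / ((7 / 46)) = -15824 / 21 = -753.52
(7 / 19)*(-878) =-6146 / 19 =-323.47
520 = 520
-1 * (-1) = 1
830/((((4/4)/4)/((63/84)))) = 2490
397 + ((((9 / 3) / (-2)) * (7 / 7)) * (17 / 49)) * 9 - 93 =29333 / 98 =299.32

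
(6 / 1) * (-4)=-24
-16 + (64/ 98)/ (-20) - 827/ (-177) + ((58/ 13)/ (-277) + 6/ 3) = -1464200681/ 156157365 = -9.38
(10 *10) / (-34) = -50 / 17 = -2.94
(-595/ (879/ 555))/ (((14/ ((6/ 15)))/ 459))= -1443555/ 293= -4926.81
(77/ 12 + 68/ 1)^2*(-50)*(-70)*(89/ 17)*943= 58561564445125/ 612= 95688830792.69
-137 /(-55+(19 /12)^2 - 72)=19728 /17927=1.10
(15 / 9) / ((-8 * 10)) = -1 / 48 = -0.02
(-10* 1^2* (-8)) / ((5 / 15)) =240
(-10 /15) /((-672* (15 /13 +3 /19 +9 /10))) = 0.00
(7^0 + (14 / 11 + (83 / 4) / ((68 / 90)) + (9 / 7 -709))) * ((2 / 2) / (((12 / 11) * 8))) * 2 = -7099789 / 45696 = -155.37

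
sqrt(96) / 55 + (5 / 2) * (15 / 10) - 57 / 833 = 4 * sqrt(6) / 55 + 12267 / 3332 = 3.86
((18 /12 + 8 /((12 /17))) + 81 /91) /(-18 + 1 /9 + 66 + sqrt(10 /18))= 9733407 /34114808 -67437*sqrt(5) /34114808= 0.28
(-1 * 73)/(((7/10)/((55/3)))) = -40150/21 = -1911.90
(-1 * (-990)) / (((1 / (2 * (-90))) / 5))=-891000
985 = 985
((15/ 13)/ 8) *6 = 45/ 52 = 0.87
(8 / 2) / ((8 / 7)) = 7 / 2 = 3.50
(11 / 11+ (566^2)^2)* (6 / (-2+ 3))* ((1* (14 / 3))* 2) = 5747166137272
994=994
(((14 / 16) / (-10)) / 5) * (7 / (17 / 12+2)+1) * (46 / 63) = -115 / 2952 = -0.04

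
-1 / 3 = -0.33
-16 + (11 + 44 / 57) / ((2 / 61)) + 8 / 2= 347.04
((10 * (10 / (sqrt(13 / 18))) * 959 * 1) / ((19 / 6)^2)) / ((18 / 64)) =40011.60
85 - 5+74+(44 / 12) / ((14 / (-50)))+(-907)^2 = 17278588 / 21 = 822789.90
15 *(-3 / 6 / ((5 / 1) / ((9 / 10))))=-27 / 20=-1.35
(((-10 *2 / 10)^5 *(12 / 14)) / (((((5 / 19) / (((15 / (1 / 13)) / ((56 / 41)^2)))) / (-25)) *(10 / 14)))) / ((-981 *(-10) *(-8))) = -415207 / 85456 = -4.86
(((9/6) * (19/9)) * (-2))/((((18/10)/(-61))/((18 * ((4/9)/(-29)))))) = -46360/783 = -59.21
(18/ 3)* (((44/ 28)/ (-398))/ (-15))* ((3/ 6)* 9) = 99/ 13930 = 0.01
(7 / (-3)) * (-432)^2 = -435456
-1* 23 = -23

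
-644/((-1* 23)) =28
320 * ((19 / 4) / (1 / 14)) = 21280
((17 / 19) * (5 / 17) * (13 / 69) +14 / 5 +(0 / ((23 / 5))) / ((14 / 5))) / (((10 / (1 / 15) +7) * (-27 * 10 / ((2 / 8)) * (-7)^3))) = 18679 / 381232769400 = 0.00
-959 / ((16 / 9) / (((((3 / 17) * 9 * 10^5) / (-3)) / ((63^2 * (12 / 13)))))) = 5565625 / 714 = 7794.99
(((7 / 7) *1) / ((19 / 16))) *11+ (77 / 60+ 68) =89543 / 1140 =78.55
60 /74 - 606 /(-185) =756 /185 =4.09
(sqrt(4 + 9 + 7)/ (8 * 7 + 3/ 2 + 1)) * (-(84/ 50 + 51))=-4.03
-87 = -87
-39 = -39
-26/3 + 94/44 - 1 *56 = -62.53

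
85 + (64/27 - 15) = 72.37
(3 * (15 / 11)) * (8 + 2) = 450 / 11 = 40.91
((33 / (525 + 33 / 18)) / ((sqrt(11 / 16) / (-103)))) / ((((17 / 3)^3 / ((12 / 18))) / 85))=-667440 * sqrt(11) / 913529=-2.42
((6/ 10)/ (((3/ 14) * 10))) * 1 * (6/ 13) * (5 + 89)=3948/ 325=12.15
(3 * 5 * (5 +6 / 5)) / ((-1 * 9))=-31 / 3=-10.33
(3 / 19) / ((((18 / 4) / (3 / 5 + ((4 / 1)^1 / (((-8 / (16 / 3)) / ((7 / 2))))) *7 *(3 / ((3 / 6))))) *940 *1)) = -103 / 7050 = -0.01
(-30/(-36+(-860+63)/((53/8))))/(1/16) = 6360/2071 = 3.07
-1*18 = -18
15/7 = 2.14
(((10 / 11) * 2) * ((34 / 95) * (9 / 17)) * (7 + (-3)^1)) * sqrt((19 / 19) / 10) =144 * sqrt(10) / 1045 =0.44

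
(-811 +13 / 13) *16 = -12960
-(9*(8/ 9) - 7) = -1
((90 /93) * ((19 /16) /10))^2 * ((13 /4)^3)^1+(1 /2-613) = -9636689147 /15745024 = -612.05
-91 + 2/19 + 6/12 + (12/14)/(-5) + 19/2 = -53909/665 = -81.07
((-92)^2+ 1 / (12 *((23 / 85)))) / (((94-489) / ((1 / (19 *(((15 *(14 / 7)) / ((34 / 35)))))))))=-39714533 / 1087474500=-0.04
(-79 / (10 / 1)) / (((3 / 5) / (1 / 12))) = -1.10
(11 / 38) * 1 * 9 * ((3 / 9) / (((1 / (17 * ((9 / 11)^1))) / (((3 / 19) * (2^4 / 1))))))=11016 / 361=30.52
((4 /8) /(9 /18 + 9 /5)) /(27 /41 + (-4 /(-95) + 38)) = 19475 /3466997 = 0.01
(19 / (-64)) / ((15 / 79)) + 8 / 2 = 2339 / 960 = 2.44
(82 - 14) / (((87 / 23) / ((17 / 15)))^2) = 10395908 / 1703025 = 6.10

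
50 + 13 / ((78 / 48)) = 58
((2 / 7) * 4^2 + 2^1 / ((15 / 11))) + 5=1159 / 105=11.04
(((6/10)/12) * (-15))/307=-3/1228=-0.00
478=478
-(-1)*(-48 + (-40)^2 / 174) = -3376 / 87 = -38.80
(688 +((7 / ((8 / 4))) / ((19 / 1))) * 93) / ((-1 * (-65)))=5359 / 494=10.85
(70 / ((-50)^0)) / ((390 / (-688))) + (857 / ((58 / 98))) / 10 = 241087 / 11310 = 21.32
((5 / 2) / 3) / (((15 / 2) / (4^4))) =28.44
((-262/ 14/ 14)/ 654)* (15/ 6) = -655/ 128184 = -0.01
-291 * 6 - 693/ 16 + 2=-1787.31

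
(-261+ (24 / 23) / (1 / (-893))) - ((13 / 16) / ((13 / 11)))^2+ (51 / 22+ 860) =-21436949 / 64768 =-330.98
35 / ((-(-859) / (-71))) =-2485 / 859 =-2.89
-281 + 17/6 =-1669/6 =-278.17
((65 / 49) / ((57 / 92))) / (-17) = -5980 / 47481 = -0.13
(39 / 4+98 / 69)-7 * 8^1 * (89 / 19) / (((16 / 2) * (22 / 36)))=-2450717 / 57684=-42.49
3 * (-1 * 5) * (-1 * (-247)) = -3705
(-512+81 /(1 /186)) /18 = 7277 /9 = 808.56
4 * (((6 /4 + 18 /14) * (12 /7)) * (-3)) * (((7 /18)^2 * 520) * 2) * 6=-54080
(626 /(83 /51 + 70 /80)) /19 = 255408 /19399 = 13.17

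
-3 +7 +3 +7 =14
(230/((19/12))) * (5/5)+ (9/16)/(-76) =176631/1216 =145.26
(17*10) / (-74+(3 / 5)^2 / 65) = -16250 / 7073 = -2.30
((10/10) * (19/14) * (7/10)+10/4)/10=69/200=0.34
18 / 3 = 6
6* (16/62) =48/31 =1.55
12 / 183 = 4 / 61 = 0.07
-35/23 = -1.52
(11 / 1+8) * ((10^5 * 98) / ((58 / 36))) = 3351600000 / 29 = 115572413.79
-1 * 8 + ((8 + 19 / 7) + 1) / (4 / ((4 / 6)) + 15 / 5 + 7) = -407 / 56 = -7.27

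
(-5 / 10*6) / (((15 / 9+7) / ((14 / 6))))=-21 / 26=-0.81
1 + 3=4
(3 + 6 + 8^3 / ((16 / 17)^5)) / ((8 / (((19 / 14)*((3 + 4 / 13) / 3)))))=1175082113 / 8945664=131.36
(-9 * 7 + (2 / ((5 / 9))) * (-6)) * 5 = -423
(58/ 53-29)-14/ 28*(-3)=-2799/ 106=-26.41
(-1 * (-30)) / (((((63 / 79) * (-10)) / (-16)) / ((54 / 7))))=22752 / 49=464.33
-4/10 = -2/5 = -0.40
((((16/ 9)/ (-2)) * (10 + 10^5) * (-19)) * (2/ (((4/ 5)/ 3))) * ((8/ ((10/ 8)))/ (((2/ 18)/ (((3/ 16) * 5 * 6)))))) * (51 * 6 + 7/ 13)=16356075444000/ 13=1258159649538.46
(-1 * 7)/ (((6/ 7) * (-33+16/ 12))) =49/ 190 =0.26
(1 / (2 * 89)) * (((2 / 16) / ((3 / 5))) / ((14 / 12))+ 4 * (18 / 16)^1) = 131 / 4984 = 0.03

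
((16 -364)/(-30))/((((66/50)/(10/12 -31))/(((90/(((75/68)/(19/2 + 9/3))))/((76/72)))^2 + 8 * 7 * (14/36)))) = -79624105959220/321651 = -247548137.45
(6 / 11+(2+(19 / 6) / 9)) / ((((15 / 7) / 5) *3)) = 12047 / 5346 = 2.25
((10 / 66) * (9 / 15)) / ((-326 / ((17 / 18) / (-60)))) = 17 / 3872880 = 0.00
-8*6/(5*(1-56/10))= 48/23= 2.09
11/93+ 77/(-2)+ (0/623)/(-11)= -7139/186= -38.38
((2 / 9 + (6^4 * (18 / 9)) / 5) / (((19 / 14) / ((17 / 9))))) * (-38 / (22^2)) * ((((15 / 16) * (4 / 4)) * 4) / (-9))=1388611 / 58806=23.61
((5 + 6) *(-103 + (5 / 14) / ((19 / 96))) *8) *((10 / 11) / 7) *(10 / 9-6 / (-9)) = -17227520 / 8379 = -2056.04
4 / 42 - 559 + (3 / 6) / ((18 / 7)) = -140795 / 252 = -558.71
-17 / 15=-1.13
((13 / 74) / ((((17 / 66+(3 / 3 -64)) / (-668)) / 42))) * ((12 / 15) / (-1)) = -48144096 / 766085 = -62.84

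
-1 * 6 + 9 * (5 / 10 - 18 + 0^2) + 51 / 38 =-3081 / 19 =-162.16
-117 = -117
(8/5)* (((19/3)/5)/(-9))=-152/675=-0.23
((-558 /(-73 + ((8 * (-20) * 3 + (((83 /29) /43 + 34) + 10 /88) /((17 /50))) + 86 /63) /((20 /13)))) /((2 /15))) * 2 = 4918515663600 /187319762671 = 26.26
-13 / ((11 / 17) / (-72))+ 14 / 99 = 143222 / 99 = 1446.69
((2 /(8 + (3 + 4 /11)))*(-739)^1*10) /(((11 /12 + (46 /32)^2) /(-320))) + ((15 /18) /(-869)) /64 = 85454537317 /612480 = 139522.17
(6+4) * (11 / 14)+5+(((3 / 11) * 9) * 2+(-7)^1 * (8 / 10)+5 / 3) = 15977 / 1155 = 13.83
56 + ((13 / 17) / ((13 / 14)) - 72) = -258 / 17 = -15.18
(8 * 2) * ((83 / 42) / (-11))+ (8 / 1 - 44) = -8980 / 231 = -38.87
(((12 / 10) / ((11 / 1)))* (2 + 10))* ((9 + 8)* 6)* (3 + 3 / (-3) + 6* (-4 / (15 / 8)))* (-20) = 1586304 / 55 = 28841.89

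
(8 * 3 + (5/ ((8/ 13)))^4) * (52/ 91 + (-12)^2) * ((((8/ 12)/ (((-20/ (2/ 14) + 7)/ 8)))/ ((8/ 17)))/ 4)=-77198343629/ 5720064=-13496.06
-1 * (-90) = 90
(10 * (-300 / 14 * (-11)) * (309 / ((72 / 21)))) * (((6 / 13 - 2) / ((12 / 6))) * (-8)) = 16995000 / 13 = 1307307.69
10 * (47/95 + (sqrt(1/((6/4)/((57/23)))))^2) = 9382/437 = 21.47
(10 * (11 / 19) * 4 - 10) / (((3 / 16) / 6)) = 8000 / 19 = 421.05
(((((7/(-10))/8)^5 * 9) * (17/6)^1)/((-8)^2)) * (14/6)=-2000033/419430400000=-0.00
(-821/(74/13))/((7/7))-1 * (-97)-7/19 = -47.60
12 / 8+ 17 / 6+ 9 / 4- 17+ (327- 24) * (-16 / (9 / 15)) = -97085 / 12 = -8090.42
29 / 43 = 0.67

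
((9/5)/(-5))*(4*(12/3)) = -144/25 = -5.76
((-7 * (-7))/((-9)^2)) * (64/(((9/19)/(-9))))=-59584/81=-735.60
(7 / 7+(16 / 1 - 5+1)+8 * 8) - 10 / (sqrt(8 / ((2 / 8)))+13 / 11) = 286561 / 3703 - 4840 * sqrt(2) / 3703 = 75.54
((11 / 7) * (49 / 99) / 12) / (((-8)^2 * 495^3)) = 7 / 838338336000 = 0.00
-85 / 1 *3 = -255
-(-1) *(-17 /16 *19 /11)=-323 /176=-1.84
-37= -37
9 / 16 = 0.56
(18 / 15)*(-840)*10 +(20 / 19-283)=-196877 / 19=-10361.95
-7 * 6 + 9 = -33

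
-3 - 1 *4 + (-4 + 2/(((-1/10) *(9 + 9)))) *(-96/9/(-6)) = -1303/81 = -16.09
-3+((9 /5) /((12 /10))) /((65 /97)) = -99 /130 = -0.76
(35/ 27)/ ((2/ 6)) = 35/ 9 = 3.89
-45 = -45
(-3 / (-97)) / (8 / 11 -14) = -33 / 14162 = -0.00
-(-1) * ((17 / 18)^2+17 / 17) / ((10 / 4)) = 613 / 810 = 0.76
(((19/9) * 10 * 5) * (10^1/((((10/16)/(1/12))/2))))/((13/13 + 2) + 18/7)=53200/1053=50.52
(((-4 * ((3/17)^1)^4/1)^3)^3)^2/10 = 774069914213880291264747762415619172244389888/195565545434547148388610101509566182367402774593111595478291316522107183961779907198812805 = 0.00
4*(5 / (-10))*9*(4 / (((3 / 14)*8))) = -42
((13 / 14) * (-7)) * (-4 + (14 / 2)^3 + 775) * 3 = -21723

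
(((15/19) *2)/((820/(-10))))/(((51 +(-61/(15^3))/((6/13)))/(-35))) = 10631250/803894503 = 0.01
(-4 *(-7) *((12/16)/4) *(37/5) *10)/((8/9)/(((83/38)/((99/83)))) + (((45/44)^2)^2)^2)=37598335577272909824/162816658618737929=230.92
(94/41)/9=94/369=0.25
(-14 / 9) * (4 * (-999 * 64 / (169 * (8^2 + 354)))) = 198912 / 35321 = 5.63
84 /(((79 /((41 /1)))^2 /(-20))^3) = -3192070049952000 /243087455521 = -13131.36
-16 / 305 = -0.05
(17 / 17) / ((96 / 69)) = 23 / 32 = 0.72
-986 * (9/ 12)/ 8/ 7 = -1479/ 112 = -13.21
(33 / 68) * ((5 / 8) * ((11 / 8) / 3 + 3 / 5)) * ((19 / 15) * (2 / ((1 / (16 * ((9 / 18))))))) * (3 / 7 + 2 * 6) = 769747 / 9520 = 80.86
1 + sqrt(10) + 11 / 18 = 29 / 18 + sqrt(10) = 4.77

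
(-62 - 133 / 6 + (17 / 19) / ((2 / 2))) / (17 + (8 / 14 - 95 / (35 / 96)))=9493 / 27702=0.34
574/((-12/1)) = -287/6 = -47.83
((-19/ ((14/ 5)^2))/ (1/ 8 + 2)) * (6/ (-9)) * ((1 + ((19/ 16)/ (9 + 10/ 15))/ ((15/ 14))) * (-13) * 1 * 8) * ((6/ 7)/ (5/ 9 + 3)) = -14371695/ 676396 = -21.25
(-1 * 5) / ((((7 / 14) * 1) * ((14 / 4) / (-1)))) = 20 / 7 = 2.86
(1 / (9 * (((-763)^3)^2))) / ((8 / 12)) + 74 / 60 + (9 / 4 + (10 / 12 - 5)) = -8089675188553645159 / 11838549056419968540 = -0.68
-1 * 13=-13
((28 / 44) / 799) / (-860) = -7 / 7558540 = -0.00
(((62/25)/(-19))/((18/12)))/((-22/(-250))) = -620/627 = -0.99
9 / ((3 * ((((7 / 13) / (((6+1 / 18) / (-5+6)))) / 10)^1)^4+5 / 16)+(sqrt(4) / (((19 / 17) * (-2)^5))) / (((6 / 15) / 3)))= -84.18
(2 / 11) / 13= 2 / 143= 0.01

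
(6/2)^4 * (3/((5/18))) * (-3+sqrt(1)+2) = 0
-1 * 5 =-5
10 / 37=0.27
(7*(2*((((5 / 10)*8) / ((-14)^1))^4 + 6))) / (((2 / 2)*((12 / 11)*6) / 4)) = 158642 / 3087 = 51.39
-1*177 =-177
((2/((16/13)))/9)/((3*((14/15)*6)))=65/6048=0.01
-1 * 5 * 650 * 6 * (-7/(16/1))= 34125/4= 8531.25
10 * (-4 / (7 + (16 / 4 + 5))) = -5 / 2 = -2.50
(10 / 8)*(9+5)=17.50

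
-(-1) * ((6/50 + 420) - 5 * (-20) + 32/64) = 26031/50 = 520.62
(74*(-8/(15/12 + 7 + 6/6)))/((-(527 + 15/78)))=1664/13707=0.12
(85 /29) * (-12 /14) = -510 /203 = -2.51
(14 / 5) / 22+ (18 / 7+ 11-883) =-334681 / 385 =-869.30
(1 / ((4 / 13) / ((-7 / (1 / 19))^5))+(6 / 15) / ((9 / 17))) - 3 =-24345240597809 / 180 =-135251336654.49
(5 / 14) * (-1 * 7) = -5 / 2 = -2.50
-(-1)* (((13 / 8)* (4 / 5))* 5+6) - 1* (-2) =29 / 2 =14.50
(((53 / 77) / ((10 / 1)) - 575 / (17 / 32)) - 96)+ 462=-9376159 / 13090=-716.28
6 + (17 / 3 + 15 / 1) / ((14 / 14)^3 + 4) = 152 / 15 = 10.13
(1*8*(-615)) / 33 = -1640 / 11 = -149.09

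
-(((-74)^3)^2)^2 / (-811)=26963771415920784510976 / 811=33247560315562003096.15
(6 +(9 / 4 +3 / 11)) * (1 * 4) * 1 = 375 / 11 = 34.09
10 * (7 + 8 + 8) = 230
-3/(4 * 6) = -1/8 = -0.12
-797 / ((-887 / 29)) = 23113 / 887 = 26.06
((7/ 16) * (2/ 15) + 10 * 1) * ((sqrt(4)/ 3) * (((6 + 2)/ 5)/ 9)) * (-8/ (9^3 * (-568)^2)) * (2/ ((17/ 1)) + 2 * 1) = -1/ 11645775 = -0.00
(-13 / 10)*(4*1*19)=-494 / 5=-98.80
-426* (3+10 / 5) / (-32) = 1065 / 16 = 66.56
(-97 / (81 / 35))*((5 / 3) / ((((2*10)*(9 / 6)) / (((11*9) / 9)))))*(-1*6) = 37345 / 243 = 153.68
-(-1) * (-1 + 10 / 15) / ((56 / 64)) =-8 / 21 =-0.38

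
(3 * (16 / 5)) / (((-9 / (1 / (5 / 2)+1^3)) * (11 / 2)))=-224 / 825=-0.27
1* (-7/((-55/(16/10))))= 56/275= 0.20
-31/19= -1.63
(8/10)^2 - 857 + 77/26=-554709/650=-853.40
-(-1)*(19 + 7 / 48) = 19.15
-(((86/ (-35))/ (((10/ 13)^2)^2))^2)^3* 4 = -3431240732813279656069545491805215689/ 7180725097656250000000000000000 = -477840.43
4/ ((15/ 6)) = 8/ 5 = 1.60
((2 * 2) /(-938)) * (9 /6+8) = -19 /469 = -0.04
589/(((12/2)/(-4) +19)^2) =2356/1225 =1.92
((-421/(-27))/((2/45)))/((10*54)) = 0.65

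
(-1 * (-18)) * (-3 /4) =-27 /2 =-13.50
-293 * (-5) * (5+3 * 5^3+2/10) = 556993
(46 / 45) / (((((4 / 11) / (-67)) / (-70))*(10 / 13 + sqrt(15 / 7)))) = -21595574 / 3303 + 20053033*sqrt(105) / 16515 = 5904.00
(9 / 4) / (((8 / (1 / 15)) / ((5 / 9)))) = 1 / 96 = 0.01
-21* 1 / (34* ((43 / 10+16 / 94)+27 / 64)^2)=-339302400 / 13147253399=-0.03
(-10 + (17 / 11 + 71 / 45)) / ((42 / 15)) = -1702 / 693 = -2.46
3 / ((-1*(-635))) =3 / 635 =0.00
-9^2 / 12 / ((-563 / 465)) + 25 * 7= 406655 / 2252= 180.58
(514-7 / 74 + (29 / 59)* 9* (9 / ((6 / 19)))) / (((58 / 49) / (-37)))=-34228460 / 1711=-20004.94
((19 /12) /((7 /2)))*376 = 3572 /21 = 170.10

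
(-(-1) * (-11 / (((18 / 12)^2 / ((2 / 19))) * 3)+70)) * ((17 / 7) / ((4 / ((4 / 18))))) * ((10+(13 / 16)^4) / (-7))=-29749293361 / 2118057984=-14.05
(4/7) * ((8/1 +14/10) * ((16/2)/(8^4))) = 47/4480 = 0.01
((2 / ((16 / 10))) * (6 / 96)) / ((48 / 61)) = 305 / 3072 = 0.10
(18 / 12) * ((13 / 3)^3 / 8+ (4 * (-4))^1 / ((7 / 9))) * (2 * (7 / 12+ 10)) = -1997075 / 6048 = -330.20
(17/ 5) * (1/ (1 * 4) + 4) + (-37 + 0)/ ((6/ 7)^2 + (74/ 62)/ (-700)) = -80228451/ 2226820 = -36.03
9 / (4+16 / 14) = 7 / 4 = 1.75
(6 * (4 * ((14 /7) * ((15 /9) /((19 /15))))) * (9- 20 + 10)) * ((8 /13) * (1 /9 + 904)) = -26038400 /741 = -35139.54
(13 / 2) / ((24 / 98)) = 637 / 24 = 26.54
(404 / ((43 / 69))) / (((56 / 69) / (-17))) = -8174637 / 602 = -13579.13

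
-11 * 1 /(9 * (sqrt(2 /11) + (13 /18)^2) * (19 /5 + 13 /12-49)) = 0.03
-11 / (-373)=11 / 373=0.03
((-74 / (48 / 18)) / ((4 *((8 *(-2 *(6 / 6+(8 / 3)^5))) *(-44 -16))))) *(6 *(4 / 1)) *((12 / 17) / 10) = -80919 / 897899200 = -0.00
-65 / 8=-8.12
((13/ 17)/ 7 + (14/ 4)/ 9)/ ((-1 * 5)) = -1067/ 10710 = -0.10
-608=-608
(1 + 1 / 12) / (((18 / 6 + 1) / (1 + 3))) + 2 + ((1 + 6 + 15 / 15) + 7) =217 / 12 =18.08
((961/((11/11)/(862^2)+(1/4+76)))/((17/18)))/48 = 178516321/642113868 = 0.28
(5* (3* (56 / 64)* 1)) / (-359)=-105 / 2872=-0.04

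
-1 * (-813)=813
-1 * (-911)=911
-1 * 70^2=-4900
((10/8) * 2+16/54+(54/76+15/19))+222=6110/27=226.30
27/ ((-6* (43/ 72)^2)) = -23328/ 1849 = -12.62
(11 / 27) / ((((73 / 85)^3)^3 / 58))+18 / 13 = 1949642543613104924468 / 20663926934602037463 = 94.35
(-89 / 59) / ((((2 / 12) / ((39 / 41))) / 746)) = -15536196 / 2419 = -6422.57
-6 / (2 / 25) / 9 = -25 / 3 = -8.33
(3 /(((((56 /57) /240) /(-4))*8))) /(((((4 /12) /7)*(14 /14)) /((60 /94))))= -230850 /47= -4911.70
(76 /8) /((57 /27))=9 /2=4.50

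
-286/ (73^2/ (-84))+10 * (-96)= -5091816/ 5329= -955.49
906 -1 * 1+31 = 936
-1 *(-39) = 39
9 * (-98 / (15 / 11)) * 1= -3234 / 5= -646.80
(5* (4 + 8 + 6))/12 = 15/2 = 7.50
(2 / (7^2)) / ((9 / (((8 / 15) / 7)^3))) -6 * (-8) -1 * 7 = 20931018649 / 510512625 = 41.00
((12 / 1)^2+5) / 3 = 149 / 3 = 49.67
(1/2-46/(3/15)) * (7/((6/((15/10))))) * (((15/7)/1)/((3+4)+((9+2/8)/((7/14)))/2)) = -1377/26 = -52.96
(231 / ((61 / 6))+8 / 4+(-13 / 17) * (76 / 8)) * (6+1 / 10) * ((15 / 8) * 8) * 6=325845 / 34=9583.68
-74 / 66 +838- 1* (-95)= 30752 / 33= 931.88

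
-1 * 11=-11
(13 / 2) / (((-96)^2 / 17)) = 0.01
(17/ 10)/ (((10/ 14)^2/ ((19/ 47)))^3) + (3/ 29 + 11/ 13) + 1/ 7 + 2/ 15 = 266038555145449/ 128432295468750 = 2.07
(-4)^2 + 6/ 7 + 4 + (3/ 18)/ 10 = 8767/ 420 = 20.87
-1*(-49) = 49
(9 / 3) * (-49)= -147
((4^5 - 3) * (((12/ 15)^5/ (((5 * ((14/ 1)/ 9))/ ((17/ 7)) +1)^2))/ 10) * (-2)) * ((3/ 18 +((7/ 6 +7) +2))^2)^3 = -268159819416564736/ 58141265625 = -4612211.59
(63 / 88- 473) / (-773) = 41561 / 68024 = 0.61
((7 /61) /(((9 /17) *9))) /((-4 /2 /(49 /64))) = -5831 /632448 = -0.01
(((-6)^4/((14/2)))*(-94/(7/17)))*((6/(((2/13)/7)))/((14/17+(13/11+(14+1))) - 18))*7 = 2517310224/31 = 81203555.61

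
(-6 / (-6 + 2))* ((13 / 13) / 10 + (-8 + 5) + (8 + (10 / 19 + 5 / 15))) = 3397 / 380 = 8.94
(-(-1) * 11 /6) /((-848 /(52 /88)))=-13 /10176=-0.00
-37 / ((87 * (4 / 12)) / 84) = -3108 / 29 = -107.17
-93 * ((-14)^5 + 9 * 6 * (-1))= 50022654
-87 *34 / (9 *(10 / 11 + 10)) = -5423 / 180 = -30.13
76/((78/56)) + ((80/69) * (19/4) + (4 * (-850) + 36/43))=-128792096/38571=-3339.09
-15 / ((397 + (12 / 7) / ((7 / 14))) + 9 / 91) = -1365 / 36448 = -0.04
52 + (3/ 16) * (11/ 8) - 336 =-36319/ 128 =-283.74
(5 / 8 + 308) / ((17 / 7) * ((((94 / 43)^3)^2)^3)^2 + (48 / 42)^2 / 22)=28304337966269577540575074425391784765657788782508213002313735997 / 376279976658126014051657746780763526852220793967575550337774081102665136896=0.00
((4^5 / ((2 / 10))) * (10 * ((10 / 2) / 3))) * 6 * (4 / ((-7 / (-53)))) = 108544000 / 7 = 15506285.71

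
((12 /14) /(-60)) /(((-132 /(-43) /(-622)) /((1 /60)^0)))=13373 /4620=2.89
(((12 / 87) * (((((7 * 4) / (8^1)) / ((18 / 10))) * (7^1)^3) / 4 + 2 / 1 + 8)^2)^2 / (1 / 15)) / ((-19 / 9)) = -131099540158203125 / 994021632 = -131888015.25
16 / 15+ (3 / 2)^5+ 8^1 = 7997 / 480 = 16.66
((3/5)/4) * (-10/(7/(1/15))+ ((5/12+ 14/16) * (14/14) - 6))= -807/1120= -0.72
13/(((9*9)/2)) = 26/81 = 0.32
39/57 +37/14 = 885/266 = 3.33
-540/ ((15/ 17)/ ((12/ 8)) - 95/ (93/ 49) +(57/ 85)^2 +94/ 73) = 13243641750/ 1170545857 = 11.31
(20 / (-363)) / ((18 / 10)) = -100 / 3267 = -0.03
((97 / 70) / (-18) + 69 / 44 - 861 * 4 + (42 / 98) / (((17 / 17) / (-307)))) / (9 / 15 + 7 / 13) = -80497222 / 25641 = -3139.39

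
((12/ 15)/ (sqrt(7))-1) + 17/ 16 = 1/ 16 + 4 * sqrt(7)/ 35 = 0.36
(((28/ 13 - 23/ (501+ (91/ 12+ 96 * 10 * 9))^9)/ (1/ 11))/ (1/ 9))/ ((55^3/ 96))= 5094422248575144509803803228670397465103372200064/ 41405868660139210864755820512455230051362319691125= 0.12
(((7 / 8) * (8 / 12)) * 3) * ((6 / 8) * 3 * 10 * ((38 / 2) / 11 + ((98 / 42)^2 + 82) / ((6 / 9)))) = 920955 / 176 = 5232.70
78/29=2.69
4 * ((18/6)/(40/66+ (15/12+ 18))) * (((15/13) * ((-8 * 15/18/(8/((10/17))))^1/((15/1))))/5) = -2640/579241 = -0.00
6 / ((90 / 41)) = 2.73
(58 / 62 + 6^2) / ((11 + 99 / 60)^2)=458000 / 1984279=0.23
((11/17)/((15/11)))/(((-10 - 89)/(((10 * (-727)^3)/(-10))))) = -4226646413/2295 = -1841676.00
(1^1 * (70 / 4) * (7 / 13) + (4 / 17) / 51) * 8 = 850076 / 11271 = 75.42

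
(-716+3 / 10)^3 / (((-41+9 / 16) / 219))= 160571018515134 / 80875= 1985422176.38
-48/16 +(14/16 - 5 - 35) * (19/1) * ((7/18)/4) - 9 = -48541/576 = -84.27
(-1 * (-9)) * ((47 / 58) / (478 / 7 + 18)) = 2961 / 35032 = 0.08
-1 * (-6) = 6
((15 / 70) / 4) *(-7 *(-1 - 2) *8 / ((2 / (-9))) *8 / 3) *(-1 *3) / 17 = 19.06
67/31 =2.16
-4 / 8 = -1 / 2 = -0.50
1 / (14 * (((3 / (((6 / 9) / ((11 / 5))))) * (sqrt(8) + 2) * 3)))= -5 / 4158 + 5 * sqrt(2) / 4158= 0.00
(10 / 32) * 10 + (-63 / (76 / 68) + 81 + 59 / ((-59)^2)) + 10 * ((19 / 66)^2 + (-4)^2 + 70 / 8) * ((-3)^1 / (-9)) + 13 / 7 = 23053444045 / 205089192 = 112.41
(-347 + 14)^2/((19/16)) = 1774224/19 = 93380.21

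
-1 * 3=-3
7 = 7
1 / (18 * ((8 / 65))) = 65 / 144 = 0.45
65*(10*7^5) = 10924550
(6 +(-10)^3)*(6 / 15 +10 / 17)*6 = -500976 / 85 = -5893.84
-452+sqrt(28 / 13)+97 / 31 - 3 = -14008 / 31+2*sqrt(91) / 13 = -450.40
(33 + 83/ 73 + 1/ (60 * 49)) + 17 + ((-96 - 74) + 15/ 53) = -1348826971/ 11374860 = -118.58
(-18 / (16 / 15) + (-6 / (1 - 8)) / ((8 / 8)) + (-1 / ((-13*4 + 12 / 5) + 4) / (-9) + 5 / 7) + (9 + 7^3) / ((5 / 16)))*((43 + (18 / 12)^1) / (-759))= -14204181149 / 218045520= -65.14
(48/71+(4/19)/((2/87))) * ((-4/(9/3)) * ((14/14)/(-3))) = 5896/1349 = 4.37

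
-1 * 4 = -4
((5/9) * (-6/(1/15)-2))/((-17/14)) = 6440/153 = 42.09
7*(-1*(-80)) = 560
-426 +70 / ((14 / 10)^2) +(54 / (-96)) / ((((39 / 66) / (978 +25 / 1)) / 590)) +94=-205156153 / 364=-563615.80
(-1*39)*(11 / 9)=-143 / 3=-47.67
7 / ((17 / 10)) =70 / 17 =4.12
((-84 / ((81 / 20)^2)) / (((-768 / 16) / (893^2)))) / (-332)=-139553575 / 544563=-256.27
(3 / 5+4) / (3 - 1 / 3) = 69 / 40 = 1.72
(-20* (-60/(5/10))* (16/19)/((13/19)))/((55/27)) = 207360/143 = 1450.07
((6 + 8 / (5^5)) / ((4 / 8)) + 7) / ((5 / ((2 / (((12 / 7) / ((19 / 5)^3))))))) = 950513361 / 3906250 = 243.33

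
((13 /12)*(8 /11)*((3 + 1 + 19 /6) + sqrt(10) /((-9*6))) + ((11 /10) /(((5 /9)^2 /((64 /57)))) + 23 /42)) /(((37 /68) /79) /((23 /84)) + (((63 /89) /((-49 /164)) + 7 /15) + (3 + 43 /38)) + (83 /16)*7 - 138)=-738126210585592 /7198507432750425 + 380258416720*sqrt(10) /2591462675790153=-0.10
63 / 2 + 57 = 177 / 2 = 88.50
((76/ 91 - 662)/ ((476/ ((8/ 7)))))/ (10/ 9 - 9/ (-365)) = -1.40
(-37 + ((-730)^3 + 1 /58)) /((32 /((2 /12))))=-22562988145 /11136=-2026130.40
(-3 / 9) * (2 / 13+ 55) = -239 / 13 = -18.38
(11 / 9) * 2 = 22 / 9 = 2.44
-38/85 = -0.45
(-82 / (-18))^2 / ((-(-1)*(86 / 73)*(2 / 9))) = 122713 / 1548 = 79.27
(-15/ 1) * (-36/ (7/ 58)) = 31320/ 7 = 4474.29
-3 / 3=-1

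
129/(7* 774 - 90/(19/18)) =817/33774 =0.02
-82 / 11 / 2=-41 / 11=-3.73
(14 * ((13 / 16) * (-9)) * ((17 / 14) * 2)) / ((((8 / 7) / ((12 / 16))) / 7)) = -292383 / 256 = -1142.12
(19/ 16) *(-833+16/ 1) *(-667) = 10353841/ 16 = 647115.06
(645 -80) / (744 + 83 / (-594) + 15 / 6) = 167805 / 221669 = 0.76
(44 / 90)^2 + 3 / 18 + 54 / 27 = 9743 / 4050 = 2.41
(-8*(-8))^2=4096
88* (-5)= -440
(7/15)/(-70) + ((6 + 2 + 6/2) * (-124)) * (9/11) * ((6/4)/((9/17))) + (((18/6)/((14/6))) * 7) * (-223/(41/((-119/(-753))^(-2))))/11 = -3340.19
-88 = -88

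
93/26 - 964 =-24971/26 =-960.42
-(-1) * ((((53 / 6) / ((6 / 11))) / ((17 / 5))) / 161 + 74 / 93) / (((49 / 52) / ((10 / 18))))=163853365 / 336757743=0.49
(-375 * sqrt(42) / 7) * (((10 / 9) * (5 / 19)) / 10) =-625 * sqrt(42) / 399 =-10.15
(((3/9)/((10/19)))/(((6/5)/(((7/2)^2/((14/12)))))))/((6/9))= 133/16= 8.31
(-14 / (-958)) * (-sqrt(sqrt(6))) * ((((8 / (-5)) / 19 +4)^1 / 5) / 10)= -1302 * 6^(1 / 4) / 1137625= -0.00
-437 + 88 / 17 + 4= -7273 / 17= -427.82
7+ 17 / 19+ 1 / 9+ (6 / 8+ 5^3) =91489 / 684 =133.76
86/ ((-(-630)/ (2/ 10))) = 43/ 1575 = 0.03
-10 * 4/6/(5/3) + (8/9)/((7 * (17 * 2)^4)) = -42094583/10523646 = -4.00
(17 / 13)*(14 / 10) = 119 / 65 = 1.83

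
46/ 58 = 23/ 29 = 0.79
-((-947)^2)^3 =-721273330206403129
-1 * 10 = -10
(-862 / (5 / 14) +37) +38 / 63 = -748439 / 315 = -2376.00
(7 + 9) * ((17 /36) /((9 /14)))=952 /81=11.75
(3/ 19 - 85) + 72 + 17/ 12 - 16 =-6253/ 228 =-27.43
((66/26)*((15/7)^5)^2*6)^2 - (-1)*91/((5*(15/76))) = 977725329606839765638901904304/1011366975322232112675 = 966736460.12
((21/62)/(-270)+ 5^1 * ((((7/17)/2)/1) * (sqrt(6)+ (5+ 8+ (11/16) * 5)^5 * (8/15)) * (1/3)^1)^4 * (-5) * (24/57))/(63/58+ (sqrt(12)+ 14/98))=-7688841344677246447397045940668719294280659355618108647399 * sqrt(3)/1029445881365326224440015131253302886400- 197115358054265562504137569304025031216498463 * sqrt(2)/1407535623209042326185459056640+ 484534796399401555121008113707923598901639079 * sqrt(6)/16890427478508507914225508679680+ 18900156802925842252468600612776802600226842455435646379567/4117783525461304897760060525013211545600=-8346777970515690526.41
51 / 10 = 5.10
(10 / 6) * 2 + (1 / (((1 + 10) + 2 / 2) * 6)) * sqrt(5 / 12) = sqrt(15) / 432 + 10 / 3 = 3.34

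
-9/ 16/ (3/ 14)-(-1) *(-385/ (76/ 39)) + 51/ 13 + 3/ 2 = -384861/ 1976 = -194.77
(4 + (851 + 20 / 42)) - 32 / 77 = 28217 / 33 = 855.06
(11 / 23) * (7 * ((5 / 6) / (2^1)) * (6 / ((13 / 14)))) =2695 / 299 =9.01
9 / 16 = 0.56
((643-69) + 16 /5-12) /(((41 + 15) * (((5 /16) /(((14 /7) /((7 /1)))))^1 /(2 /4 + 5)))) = 62172 /1225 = 50.75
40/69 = 0.58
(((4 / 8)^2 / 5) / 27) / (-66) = -1 / 35640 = -0.00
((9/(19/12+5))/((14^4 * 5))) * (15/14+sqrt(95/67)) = 81/10622024+27 * sqrt(6365)/254169860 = 0.00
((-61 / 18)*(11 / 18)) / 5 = -671 / 1620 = -0.41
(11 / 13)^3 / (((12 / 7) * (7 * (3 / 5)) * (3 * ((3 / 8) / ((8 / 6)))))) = 53240 / 533871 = 0.10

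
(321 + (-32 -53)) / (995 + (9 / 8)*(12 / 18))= 944 / 3983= 0.24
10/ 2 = 5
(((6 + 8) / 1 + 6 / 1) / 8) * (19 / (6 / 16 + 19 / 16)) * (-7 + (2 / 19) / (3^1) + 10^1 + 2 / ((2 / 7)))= 4576 / 15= 305.07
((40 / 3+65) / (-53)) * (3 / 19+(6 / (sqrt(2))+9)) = -13630 / 1007 - 235 * sqrt(2) / 53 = -19.81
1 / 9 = 0.11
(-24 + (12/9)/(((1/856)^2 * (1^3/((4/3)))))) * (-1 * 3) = -3907853.33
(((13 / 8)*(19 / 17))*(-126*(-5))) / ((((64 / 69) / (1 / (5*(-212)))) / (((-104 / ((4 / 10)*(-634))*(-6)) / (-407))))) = -209373255 / 29759006464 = -0.01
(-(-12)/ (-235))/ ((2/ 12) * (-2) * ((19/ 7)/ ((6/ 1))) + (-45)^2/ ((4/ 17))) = -3024/ 509653195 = -0.00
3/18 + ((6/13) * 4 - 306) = -23711/78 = -303.99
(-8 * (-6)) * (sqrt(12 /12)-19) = -864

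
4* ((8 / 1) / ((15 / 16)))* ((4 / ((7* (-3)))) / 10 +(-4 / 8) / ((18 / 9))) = -14464 / 1575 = -9.18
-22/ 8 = -11/ 4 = -2.75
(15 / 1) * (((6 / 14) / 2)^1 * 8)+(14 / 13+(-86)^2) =675474 / 91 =7422.79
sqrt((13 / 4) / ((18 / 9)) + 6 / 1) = sqrt(122) / 4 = 2.76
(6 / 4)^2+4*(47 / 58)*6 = 2517 / 116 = 21.70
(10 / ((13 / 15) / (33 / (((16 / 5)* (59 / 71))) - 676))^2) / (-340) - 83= -88717989508073 / 5120467456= -17326.15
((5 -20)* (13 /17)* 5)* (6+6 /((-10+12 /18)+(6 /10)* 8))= -155025 /578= -268.21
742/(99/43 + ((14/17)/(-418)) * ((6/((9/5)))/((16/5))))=2720688432/8434403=322.57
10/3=3.33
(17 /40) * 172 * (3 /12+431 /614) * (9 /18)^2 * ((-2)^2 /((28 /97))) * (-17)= -201304973 /49120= -4098.23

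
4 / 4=1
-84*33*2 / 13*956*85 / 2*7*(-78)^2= -737927910720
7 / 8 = 0.88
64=64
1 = 1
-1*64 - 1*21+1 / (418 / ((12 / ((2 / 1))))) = -17762 / 209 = -84.99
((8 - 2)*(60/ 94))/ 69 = 60/ 1081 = 0.06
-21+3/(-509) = -10692/509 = -21.01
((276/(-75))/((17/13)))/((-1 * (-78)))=-46/1275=-0.04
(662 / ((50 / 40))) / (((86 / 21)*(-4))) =-6951 / 215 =-32.33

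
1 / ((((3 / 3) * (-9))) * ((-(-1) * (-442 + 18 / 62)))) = 31 / 123237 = 0.00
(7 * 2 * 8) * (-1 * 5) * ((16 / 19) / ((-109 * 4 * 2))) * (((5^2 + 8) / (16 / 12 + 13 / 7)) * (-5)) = -3880800 / 138757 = -27.97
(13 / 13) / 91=1 / 91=0.01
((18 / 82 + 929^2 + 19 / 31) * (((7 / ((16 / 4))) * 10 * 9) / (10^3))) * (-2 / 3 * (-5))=23035449549 / 50840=453096.96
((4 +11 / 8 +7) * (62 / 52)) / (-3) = -1023 / 208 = -4.92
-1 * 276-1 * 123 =-399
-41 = -41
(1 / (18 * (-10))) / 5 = -1 / 900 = -0.00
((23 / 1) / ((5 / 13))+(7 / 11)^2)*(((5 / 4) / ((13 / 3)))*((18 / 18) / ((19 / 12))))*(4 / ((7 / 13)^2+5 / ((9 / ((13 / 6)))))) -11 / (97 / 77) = 62746205173 / 3039753893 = 20.64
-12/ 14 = -6/ 7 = -0.86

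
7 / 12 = 0.58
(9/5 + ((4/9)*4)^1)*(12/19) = 644/285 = 2.26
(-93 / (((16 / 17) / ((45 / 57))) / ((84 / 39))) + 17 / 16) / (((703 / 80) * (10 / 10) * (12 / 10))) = -15.83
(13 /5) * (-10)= -26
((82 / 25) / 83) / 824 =41 / 854900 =0.00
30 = 30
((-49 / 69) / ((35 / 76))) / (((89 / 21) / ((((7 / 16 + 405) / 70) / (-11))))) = 862771 / 4503400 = 0.19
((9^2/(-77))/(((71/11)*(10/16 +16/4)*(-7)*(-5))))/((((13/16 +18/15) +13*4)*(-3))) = 0.00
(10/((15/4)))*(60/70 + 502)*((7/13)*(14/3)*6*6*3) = 4730880/13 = 363913.85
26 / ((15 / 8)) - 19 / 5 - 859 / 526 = 66541 / 7890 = 8.43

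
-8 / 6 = -4 / 3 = -1.33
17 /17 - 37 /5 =-32 /5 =-6.40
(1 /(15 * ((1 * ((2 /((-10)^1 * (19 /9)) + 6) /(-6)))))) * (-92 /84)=874 /11781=0.07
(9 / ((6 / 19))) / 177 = 19 / 118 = 0.16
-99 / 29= -3.41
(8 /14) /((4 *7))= 1 /49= 0.02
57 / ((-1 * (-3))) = 19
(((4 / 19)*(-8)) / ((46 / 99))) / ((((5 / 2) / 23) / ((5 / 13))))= -3168 / 247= -12.83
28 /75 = 0.37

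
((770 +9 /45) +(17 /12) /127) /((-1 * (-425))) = 5869009 /3238500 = 1.81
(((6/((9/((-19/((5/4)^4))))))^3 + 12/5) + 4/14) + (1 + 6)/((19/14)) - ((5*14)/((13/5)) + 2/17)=-158.86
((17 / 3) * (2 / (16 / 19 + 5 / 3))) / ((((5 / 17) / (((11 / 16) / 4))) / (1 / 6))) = 5491 / 12480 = 0.44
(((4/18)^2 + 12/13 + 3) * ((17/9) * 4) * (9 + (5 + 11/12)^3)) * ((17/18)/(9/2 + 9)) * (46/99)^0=451474565681/994857552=453.81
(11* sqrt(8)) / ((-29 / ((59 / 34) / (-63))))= 649* sqrt(2) / 31059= 0.03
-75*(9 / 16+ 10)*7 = -88725 / 16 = -5545.31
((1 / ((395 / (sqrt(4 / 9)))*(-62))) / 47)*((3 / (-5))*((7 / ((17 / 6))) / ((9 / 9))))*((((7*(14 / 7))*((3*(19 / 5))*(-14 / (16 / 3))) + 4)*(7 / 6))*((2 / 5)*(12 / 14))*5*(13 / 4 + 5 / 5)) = -174279 / 57551500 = -0.00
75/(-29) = -75/29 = -2.59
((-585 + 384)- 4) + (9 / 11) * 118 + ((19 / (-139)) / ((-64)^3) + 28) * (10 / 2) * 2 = 171.55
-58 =-58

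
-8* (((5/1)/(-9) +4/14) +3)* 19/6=-69.16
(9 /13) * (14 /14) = 0.69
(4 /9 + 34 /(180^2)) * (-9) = -7217 /1800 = -4.01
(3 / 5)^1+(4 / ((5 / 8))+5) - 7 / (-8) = 103 / 8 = 12.88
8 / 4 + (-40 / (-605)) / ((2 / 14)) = 298 / 121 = 2.46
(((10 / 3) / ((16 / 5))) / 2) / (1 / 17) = 425 / 48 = 8.85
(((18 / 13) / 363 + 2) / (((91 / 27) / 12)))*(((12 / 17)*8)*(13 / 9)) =10893312 / 187187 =58.19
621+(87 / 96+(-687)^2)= 15122909 / 32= 472590.91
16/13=1.23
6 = 6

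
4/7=0.57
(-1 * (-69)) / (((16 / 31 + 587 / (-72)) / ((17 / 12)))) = -218178 / 17045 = -12.80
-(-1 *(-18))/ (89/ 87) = -1566/ 89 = -17.60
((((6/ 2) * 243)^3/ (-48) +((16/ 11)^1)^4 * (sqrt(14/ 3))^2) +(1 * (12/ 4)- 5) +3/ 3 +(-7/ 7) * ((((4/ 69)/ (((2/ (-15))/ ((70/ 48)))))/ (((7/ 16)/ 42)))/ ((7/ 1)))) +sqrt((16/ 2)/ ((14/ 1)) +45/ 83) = -130460675695919/ 16163664 +sqrt(375907)/ 581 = -8071230.55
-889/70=-12.70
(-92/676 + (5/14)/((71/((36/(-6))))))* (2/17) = -27932/1427881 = -0.02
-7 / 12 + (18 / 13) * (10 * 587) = 1267829 / 156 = 8127.11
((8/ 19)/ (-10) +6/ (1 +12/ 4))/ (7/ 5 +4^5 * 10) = 277/ 1945866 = 0.00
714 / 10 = 71.40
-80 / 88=-10 / 11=-0.91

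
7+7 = 14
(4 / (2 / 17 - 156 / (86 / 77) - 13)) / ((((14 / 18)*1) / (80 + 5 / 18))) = -2112590 / 780633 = -2.71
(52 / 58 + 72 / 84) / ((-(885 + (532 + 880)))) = -356 / 466291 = -0.00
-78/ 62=-39/ 31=-1.26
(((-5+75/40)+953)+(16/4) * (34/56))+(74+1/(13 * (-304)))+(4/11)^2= 3435832879/3347344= 1026.44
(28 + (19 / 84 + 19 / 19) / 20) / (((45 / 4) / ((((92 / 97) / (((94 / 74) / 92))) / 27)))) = 3690919756 / 581614425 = 6.35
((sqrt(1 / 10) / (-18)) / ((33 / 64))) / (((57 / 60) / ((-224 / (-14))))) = -0.57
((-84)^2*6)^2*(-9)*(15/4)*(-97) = 5867662913280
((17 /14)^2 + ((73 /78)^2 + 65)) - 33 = 5120201 /149058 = 34.35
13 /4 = 3.25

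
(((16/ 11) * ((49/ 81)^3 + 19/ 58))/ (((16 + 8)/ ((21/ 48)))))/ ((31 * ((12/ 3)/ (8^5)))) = 60644939264/ 15766260147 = 3.85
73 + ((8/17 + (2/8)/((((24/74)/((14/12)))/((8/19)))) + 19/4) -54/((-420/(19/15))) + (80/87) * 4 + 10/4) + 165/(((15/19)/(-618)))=-1904277089252/14753025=-129077.06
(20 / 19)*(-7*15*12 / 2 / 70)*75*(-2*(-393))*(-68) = 721548000 / 19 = 37976210.53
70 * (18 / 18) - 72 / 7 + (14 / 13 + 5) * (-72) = -34382 / 91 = -377.82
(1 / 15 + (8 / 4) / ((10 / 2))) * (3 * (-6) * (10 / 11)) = -84 / 11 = -7.64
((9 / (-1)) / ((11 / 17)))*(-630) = 96390 / 11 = 8762.73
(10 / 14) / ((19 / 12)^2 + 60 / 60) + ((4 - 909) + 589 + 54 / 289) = -315.61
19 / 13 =1.46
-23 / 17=-1.35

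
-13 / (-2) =13 / 2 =6.50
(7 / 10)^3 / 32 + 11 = 352343 / 32000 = 11.01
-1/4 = -0.25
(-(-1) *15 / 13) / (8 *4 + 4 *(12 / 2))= 15 / 728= 0.02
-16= -16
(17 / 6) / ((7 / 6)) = 17 / 7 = 2.43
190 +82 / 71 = 191.15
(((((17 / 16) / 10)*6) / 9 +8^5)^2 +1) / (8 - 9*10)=-61847796507169 / 4723200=-13094469.11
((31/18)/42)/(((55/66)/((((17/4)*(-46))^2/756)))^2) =724550604991/4800902400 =150.92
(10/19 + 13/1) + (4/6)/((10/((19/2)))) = 8071/570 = 14.16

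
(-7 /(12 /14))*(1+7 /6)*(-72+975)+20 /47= -9011399 /564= -15977.66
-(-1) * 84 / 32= 21 / 8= 2.62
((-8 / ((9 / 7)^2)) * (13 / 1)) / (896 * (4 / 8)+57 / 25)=-127400 / 911817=-0.14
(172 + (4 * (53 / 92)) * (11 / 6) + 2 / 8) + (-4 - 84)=24419 / 276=88.47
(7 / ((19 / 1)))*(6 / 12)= 7 / 38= 0.18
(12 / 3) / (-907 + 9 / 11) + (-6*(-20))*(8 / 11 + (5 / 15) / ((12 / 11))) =123.93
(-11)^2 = 121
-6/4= -3/2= -1.50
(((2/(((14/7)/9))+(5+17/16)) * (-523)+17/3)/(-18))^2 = 142775912449/746496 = 191261.46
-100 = -100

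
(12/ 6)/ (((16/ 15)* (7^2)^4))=15/ 46118408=0.00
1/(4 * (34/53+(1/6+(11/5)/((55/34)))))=3975/34474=0.12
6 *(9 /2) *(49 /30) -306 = -2619 /10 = -261.90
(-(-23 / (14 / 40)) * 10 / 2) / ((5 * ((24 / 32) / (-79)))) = -145360 / 21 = -6921.90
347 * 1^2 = 347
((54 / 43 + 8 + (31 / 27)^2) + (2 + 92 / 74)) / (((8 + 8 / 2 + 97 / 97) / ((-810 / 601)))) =-1.43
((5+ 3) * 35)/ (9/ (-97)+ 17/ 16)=12416/ 43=288.74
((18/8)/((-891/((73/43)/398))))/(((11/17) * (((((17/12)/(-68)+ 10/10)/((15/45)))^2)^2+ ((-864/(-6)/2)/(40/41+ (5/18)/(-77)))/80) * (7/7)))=-2807670169600/12714303582298182051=-0.00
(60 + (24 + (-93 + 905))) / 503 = 896 / 503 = 1.78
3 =3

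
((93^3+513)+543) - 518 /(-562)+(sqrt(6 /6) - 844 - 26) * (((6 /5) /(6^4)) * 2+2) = 803674.31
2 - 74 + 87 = 15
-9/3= -3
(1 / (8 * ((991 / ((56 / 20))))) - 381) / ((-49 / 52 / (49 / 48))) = 98168369 / 237840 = 412.75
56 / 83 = 0.67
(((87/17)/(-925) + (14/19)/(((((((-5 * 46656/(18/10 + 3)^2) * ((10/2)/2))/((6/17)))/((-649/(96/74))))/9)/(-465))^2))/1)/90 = 143519914494931/20570658750000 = 6.98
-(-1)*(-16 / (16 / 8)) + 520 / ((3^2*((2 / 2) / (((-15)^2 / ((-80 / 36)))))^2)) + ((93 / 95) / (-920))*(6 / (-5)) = 129418533529 / 218500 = 592304.50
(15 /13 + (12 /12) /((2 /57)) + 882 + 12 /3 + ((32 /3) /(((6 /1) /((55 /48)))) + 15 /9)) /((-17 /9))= -645389 /1326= -486.72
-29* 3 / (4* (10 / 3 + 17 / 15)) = -1305 / 268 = -4.87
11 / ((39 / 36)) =132 / 13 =10.15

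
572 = 572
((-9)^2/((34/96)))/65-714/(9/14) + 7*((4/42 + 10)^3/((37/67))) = 645528368348/54090855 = 11934.15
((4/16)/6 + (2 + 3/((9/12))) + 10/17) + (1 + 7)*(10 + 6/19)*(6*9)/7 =4986563/7752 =643.26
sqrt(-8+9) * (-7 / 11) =-0.64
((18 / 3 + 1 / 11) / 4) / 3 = 67 / 132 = 0.51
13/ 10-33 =-317/ 10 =-31.70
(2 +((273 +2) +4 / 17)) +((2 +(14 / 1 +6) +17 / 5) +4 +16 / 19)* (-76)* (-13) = 2563297 / 85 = 30156.44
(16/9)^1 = 16/9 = 1.78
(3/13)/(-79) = -3/1027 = -0.00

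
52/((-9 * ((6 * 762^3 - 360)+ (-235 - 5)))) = -13/5973083478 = -0.00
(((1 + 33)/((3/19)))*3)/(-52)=-323/26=-12.42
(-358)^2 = 128164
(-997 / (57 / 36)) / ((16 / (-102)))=152541 / 38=4014.24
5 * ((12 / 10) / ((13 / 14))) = 84 / 13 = 6.46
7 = 7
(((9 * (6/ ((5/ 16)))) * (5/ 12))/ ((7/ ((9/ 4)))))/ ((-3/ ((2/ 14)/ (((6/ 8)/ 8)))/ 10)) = -5760/ 49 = -117.55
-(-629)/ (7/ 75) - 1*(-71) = 47672/ 7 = 6810.29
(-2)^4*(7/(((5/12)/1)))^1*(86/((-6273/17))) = -62.65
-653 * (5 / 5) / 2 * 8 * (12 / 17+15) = -697404 / 17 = -41023.76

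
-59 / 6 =-9.83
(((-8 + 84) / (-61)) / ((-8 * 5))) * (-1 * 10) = -19 / 61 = -0.31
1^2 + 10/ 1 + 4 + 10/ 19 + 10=485/ 19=25.53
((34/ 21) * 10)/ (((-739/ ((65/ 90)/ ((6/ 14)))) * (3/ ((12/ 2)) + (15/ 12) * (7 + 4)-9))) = -8840/ 1257039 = -0.01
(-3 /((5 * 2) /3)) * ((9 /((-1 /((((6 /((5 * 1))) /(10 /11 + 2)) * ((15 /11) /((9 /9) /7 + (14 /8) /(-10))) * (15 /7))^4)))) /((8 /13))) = 6663515625 /256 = 26029357.91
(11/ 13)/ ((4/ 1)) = 11/ 52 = 0.21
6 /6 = 1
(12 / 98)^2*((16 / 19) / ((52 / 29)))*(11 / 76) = 11484 / 11267893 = 0.00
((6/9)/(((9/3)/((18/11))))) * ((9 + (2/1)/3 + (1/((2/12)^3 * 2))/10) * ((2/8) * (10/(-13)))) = -614/429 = -1.43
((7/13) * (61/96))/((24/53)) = 22631/29952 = 0.76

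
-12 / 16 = -3 / 4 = -0.75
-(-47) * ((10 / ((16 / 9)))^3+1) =4306939 / 512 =8411.99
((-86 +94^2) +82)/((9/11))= 32384/3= 10794.67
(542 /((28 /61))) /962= 16531 /13468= 1.23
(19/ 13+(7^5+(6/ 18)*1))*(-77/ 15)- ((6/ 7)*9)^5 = -1116975301517/ 9832095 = -113605.02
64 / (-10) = -32 / 5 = -6.40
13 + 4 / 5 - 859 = -4226 / 5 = -845.20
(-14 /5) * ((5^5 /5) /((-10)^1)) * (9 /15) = 105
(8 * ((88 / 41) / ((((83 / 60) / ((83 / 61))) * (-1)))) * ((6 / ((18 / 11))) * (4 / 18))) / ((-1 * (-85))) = -61952 / 382653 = -0.16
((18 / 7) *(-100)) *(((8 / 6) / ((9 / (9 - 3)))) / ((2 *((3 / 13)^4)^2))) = -652584576800 / 45927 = -14209170.57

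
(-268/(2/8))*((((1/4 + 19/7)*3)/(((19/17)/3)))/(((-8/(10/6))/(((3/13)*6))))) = 12762495/1729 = 7381.43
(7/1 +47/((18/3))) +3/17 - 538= -53345/102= -522.99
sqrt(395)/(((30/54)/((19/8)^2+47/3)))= 12273 * sqrt(395)/320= 762.25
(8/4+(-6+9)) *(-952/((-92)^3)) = 595/97336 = 0.01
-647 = -647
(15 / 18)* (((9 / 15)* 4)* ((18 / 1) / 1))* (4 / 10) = 72 / 5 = 14.40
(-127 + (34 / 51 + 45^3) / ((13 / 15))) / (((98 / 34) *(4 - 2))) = 892653 / 49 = 18217.41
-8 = -8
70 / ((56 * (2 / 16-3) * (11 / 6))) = -60 / 253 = -0.24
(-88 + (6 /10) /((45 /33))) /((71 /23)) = -28.36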